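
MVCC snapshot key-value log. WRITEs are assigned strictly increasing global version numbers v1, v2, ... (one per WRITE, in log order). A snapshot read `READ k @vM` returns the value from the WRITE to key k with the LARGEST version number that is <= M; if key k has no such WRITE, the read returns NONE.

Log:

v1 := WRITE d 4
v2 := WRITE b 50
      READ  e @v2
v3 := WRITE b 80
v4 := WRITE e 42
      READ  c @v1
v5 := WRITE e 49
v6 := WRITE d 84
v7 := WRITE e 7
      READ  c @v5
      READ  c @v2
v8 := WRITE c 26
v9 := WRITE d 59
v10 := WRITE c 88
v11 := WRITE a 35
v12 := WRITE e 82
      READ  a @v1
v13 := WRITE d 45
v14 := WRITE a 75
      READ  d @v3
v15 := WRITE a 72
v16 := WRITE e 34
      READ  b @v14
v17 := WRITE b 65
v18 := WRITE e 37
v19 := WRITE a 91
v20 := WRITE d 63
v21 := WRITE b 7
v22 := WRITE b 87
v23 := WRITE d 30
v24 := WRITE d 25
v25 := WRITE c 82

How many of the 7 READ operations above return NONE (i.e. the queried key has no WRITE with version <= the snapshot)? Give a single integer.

v1: WRITE d=4  (d history now [(1, 4)])
v2: WRITE b=50  (b history now [(2, 50)])
READ e @v2: history=[] -> no version <= 2 -> NONE
v3: WRITE b=80  (b history now [(2, 50), (3, 80)])
v4: WRITE e=42  (e history now [(4, 42)])
READ c @v1: history=[] -> no version <= 1 -> NONE
v5: WRITE e=49  (e history now [(4, 42), (5, 49)])
v6: WRITE d=84  (d history now [(1, 4), (6, 84)])
v7: WRITE e=7  (e history now [(4, 42), (5, 49), (7, 7)])
READ c @v5: history=[] -> no version <= 5 -> NONE
READ c @v2: history=[] -> no version <= 2 -> NONE
v8: WRITE c=26  (c history now [(8, 26)])
v9: WRITE d=59  (d history now [(1, 4), (6, 84), (9, 59)])
v10: WRITE c=88  (c history now [(8, 26), (10, 88)])
v11: WRITE a=35  (a history now [(11, 35)])
v12: WRITE e=82  (e history now [(4, 42), (5, 49), (7, 7), (12, 82)])
READ a @v1: history=[(11, 35)] -> no version <= 1 -> NONE
v13: WRITE d=45  (d history now [(1, 4), (6, 84), (9, 59), (13, 45)])
v14: WRITE a=75  (a history now [(11, 35), (14, 75)])
READ d @v3: history=[(1, 4), (6, 84), (9, 59), (13, 45)] -> pick v1 -> 4
v15: WRITE a=72  (a history now [(11, 35), (14, 75), (15, 72)])
v16: WRITE e=34  (e history now [(4, 42), (5, 49), (7, 7), (12, 82), (16, 34)])
READ b @v14: history=[(2, 50), (3, 80)] -> pick v3 -> 80
v17: WRITE b=65  (b history now [(2, 50), (3, 80), (17, 65)])
v18: WRITE e=37  (e history now [(4, 42), (5, 49), (7, 7), (12, 82), (16, 34), (18, 37)])
v19: WRITE a=91  (a history now [(11, 35), (14, 75), (15, 72), (19, 91)])
v20: WRITE d=63  (d history now [(1, 4), (6, 84), (9, 59), (13, 45), (20, 63)])
v21: WRITE b=7  (b history now [(2, 50), (3, 80), (17, 65), (21, 7)])
v22: WRITE b=87  (b history now [(2, 50), (3, 80), (17, 65), (21, 7), (22, 87)])
v23: WRITE d=30  (d history now [(1, 4), (6, 84), (9, 59), (13, 45), (20, 63), (23, 30)])
v24: WRITE d=25  (d history now [(1, 4), (6, 84), (9, 59), (13, 45), (20, 63), (23, 30), (24, 25)])
v25: WRITE c=82  (c history now [(8, 26), (10, 88), (25, 82)])
Read results in order: ['NONE', 'NONE', 'NONE', 'NONE', 'NONE', '4', '80']
NONE count = 5

Answer: 5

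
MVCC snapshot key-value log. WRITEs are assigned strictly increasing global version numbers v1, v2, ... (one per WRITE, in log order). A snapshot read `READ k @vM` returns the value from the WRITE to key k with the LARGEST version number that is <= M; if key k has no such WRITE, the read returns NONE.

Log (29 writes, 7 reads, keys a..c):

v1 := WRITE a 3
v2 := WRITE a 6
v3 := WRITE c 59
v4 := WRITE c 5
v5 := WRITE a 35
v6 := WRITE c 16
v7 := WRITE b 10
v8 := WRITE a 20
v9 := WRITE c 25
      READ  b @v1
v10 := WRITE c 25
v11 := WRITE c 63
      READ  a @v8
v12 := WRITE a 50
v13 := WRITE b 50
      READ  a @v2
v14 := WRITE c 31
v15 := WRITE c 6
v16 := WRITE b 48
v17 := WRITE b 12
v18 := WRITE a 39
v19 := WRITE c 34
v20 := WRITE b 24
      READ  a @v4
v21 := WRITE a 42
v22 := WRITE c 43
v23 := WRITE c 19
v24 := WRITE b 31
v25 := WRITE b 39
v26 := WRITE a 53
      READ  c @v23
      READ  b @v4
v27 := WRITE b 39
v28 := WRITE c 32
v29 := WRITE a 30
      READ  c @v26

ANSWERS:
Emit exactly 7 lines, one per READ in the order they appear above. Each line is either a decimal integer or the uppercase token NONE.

Answer: NONE
20
6
6
19
NONE
19

Derivation:
v1: WRITE a=3  (a history now [(1, 3)])
v2: WRITE a=6  (a history now [(1, 3), (2, 6)])
v3: WRITE c=59  (c history now [(3, 59)])
v4: WRITE c=5  (c history now [(3, 59), (4, 5)])
v5: WRITE a=35  (a history now [(1, 3), (2, 6), (5, 35)])
v6: WRITE c=16  (c history now [(3, 59), (4, 5), (6, 16)])
v7: WRITE b=10  (b history now [(7, 10)])
v8: WRITE a=20  (a history now [(1, 3), (2, 6), (5, 35), (8, 20)])
v9: WRITE c=25  (c history now [(3, 59), (4, 5), (6, 16), (9, 25)])
READ b @v1: history=[(7, 10)] -> no version <= 1 -> NONE
v10: WRITE c=25  (c history now [(3, 59), (4, 5), (6, 16), (9, 25), (10, 25)])
v11: WRITE c=63  (c history now [(3, 59), (4, 5), (6, 16), (9, 25), (10, 25), (11, 63)])
READ a @v8: history=[(1, 3), (2, 6), (5, 35), (8, 20)] -> pick v8 -> 20
v12: WRITE a=50  (a history now [(1, 3), (2, 6), (5, 35), (8, 20), (12, 50)])
v13: WRITE b=50  (b history now [(7, 10), (13, 50)])
READ a @v2: history=[(1, 3), (2, 6), (5, 35), (8, 20), (12, 50)] -> pick v2 -> 6
v14: WRITE c=31  (c history now [(3, 59), (4, 5), (6, 16), (9, 25), (10, 25), (11, 63), (14, 31)])
v15: WRITE c=6  (c history now [(3, 59), (4, 5), (6, 16), (9, 25), (10, 25), (11, 63), (14, 31), (15, 6)])
v16: WRITE b=48  (b history now [(7, 10), (13, 50), (16, 48)])
v17: WRITE b=12  (b history now [(7, 10), (13, 50), (16, 48), (17, 12)])
v18: WRITE a=39  (a history now [(1, 3), (2, 6), (5, 35), (8, 20), (12, 50), (18, 39)])
v19: WRITE c=34  (c history now [(3, 59), (4, 5), (6, 16), (9, 25), (10, 25), (11, 63), (14, 31), (15, 6), (19, 34)])
v20: WRITE b=24  (b history now [(7, 10), (13, 50), (16, 48), (17, 12), (20, 24)])
READ a @v4: history=[(1, 3), (2, 6), (5, 35), (8, 20), (12, 50), (18, 39)] -> pick v2 -> 6
v21: WRITE a=42  (a history now [(1, 3), (2, 6), (5, 35), (8, 20), (12, 50), (18, 39), (21, 42)])
v22: WRITE c=43  (c history now [(3, 59), (4, 5), (6, 16), (9, 25), (10, 25), (11, 63), (14, 31), (15, 6), (19, 34), (22, 43)])
v23: WRITE c=19  (c history now [(3, 59), (4, 5), (6, 16), (9, 25), (10, 25), (11, 63), (14, 31), (15, 6), (19, 34), (22, 43), (23, 19)])
v24: WRITE b=31  (b history now [(7, 10), (13, 50), (16, 48), (17, 12), (20, 24), (24, 31)])
v25: WRITE b=39  (b history now [(7, 10), (13, 50), (16, 48), (17, 12), (20, 24), (24, 31), (25, 39)])
v26: WRITE a=53  (a history now [(1, 3), (2, 6), (5, 35), (8, 20), (12, 50), (18, 39), (21, 42), (26, 53)])
READ c @v23: history=[(3, 59), (4, 5), (6, 16), (9, 25), (10, 25), (11, 63), (14, 31), (15, 6), (19, 34), (22, 43), (23, 19)] -> pick v23 -> 19
READ b @v4: history=[(7, 10), (13, 50), (16, 48), (17, 12), (20, 24), (24, 31), (25, 39)] -> no version <= 4 -> NONE
v27: WRITE b=39  (b history now [(7, 10), (13, 50), (16, 48), (17, 12), (20, 24), (24, 31), (25, 39), (27, 39)])
v28: WRITE c=32  (c history now [(3, 59), (4, 5), (6, 16), (9, 25), (10, 25), (11, 63), (14, 31), (15, 6), (19, 34), (22, 43), (23, 19), (28, 32)])
v29: WRITE a=30  (a history now [(1, 3), (2, 6), (5, 35), (8, 20), (12, 50), (18, 39), (21, 42), (26, 53), (29, 30)])
READ c @v26: history=[(3, 59), (4, 5), (6, 16), (9, 25), (10, 25), (11, 63), (14, 31), (15, 6), (19, 34), (22, 43), (23, 19), (28, 32)] -> pick v23 -> 19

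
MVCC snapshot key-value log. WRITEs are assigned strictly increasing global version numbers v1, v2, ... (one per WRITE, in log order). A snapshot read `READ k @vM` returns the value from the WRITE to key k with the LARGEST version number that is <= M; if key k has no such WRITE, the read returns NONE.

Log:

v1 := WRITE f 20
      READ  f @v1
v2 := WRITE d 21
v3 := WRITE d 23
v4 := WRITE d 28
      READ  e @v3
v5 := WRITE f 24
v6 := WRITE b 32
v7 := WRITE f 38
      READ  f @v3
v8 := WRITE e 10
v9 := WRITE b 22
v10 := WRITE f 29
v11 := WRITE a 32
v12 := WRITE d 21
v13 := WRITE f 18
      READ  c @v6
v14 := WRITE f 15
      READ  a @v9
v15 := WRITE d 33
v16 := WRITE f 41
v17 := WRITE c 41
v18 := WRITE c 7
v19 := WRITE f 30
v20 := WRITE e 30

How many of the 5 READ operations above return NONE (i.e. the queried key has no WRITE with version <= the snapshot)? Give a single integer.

v1: WRITE f=20  (f history now [(1, 20)])
READ f @v1: history=[(1, 20)] -> pick v1 -> 20
v2: WRITE d=21  (d history now [(2, 21)])
v3: WRITE d=23  (d history now [(2, 21), (3, 23)])
v4: WRITE d=28  (d history now [(2, 21), (3, 23), (4, 28)])
READ e @v3: history=[] -> no version <= 3 -> NONE
v5: WRITE f=24  (f history now [(1, 20), (5, 24)])
v6: WRITE b=32  (b history now [(6, 32)])
v7: WRITE f=38  (f history now [(1, 20), (5, 24), (7, 38)])
READ f @v3: history=[(1, 20), (5, 24), (7, 38)] -> pick v1 -> 20
v8: WRITE e=10  (e history now [(8, 10)])
v9: WRITE b=22  (b history now [(6, 32), (9, 22)])
v10: WRITE f=29  (f history now [(1, 20), (5, 24), (7, 38), (10, 29)])
v11: WRITE a=32  (a history now [(11, 32)])
v12: WRITE d=21  (d history now [(2, 21), (3, 23), (4, 28), (12, 21)])
v13: WRITE f=18  (f history now [(1, 20), (5, 24), (7, 38), (10, 29), (13, 18)])
READ c @v6: history=[] -> no version <= 6 -> NONE
v14: WRITE f=15  (f history now [(1, 20), (5, 24), (7, 38), (10, 29), (13, 18), (14, 15)])
READ a @v9: history=[(11, 32)] -> no version <= 9 -> NONE
v15: WRITE d=33  (d history now [(2, 21), (3, 23), (4, 28), (12, 21), (15, 33)])
v16: WRITE f=41  (f history now [(1, 20), (5, 24), (7, 38), (10, 29), (13, 18), (14, 15), (16, 41)])
v17: WRITE c=41  (c history now [(17, 41)])
v18: WRITE c=7  (c history now [(17, 41), (18, 7)])
v19: WRITE f=30  (f history now [(1, 20), (5, 24), (7, 38), (10, 29), (13, 18), (14, 15), (16, 41), (19, 30)])
v20: WRITE e=30  (e history now [(8, 10), (20, 30)])
Read results in order: ['20', 'NONE', '20', 'NONE', 'NONE']
NONE count = 3

Answer: 3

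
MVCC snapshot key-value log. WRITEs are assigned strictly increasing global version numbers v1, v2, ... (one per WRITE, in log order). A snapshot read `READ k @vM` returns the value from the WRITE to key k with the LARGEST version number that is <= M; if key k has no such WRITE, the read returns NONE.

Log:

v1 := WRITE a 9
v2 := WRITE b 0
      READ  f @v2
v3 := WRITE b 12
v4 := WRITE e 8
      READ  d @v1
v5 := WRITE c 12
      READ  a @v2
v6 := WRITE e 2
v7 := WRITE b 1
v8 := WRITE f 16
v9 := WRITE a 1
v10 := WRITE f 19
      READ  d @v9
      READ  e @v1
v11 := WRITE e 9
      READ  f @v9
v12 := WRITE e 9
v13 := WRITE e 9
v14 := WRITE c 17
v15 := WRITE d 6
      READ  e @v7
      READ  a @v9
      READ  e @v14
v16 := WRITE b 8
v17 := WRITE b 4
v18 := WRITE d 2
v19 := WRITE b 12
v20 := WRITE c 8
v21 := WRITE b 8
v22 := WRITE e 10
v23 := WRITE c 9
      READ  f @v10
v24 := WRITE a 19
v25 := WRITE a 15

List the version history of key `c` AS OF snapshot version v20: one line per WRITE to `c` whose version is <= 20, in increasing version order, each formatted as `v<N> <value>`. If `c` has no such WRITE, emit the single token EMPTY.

Scan writes for key=c with version <= 20:
  v1 WRITE a 9 -> skip
  v2 WRITE b 0 -> skip
  v3 WRITE b 12 -> skip
  v4 WRITE e 8 -> skip
  v5 WRITE c 12 -> keep
  v6 WRITE e 2 -> skip
  v7 WRITE b 1 -> skip
  v8 WRITE f 16 -> skip
  v9 WRITE a 1 -> skip
  v10 WRITE f 19 -> skip
  v11 WRITE e 9 -> skip
  v12 WRITE e 9 -> skip
  v13 WRITE e 9 -> skip
  v14 WRITE c 17 -> keep
  v15 WRITE d 6 -> skip
  v16 WRITE b 8 -> skip
  v17 WRITE b 4 -> skip
  v18 WRITE d 2 -> skip
  v19 WRITE b 12 -> skip
  v20 WRITE c 8 -> keep
  v21 WRITE b 8 -> skip
  v22 WRITE e 10 -> skip
  v23 WRITE c 9 -> drop (> snap)
  v24 WRITE a 19 -> skip
  v25 WRITE a 15 -> skip
Collected: [(5, 12), (14, 17), (20, 8)]

Answer: v5 12
v14 17
v20 8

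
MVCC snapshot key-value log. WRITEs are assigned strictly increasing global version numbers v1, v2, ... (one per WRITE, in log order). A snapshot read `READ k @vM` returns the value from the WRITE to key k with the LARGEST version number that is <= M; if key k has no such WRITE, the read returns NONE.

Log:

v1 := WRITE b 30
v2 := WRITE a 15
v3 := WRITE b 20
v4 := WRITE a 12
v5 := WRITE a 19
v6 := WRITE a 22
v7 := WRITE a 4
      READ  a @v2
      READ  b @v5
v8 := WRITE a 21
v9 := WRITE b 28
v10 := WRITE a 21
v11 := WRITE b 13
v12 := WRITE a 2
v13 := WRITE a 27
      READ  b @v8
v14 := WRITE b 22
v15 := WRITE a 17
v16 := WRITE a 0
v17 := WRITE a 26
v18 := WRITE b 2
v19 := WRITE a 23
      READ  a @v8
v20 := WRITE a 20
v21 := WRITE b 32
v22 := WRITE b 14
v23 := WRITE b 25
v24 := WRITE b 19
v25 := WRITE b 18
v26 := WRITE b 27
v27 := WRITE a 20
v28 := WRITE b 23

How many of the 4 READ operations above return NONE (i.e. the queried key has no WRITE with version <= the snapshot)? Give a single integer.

Answer: 0

Derivation:
v1: WRITE b=30  (b history now [(1, 30)])
v2: WRITE a=15  (a history now [(2, 15)])
v3: WRITE b=20  (b history now [(1, 30), (3, 20)])
v4: WRITE a=12  (a history now [(2, 15), (4, 12)])
v5: WRITE a=19  (a history now [(2, 15), (4, 12), (5, 19)])
v6: WRITE a=22  (a history now [(2, 15), (4, 12), (5, 19), (6, 22)])
v7: WRITE a=4  (a history now [(2, 15), (4, 12), (5, 19), (6, 22), (7, 4)])
READ a @v2: history=[(2, 15), (4, 12), (5, 19), (6, 22), (7, 4)] -> pick v2 -> 15
READ b @v5: history=[(1, 30), (3, 20)] -> pick v3 -> 20
v8: WRITE a=21  (a history now [(2, 15), (4, 12), (5, 19), (6, 22), (7, 4), (8, 21)])
v9: WRITE b=28  (b history now [(1, 30), (3, 20), (9, 28)])
v10: WRITE a=21  (a history now [(2, 15), (4, 12), (5, 19), (6, 22), (7, 4), (8, 21), (10, 21)])
v11: WRITE b=13  (b history now [(1, 30), (3, 20), (9, 28), (11, 13)])
v12: WRITE a=2  (a history now [(2, 15), (4, 12), (5, 19), (6, 22), (7, 4), (8, 21), (10, 21), (12, 2)])
v13: WRITE a=27  (a history now [(2, 15), (4, 12), (5, 19), (6, 22), (7, 4), (8, 21), (10, 21), (12, 2), (13, 27)])
READ b @v8: history=[(1, 30), (3, 20), (9, 28), (11, 13)] -> pick v3 -> 20
v14: WRITE b=22  (b history now [(1, 30), (3, 20), (9, 28), (11, 13), (14, 22)])
v15: WRITE a=17  (a history now [(2, 15), (4, 12), (5, 19), (6, 22), (7, 4), (8, 21), (10, 21), (12, 2), (13, 27), (15, 17)])
v16: WRITE a=0  (a history now [(2, 15), (4, 12), (5, 19), (6, 22), (7, 4), (8, 21), (10, 21), (12, 2), (13, 27), (15, 17), (16, 0)])
v17: WRITE a=26  (a history now [(2, 15), (4, 12), (5, 19), (6, 22), (7, 4), (8, 21), (10, 21), (12, 2), (13, 27), (15, 17), (16, 0), (17, 26)])
v18: WRITE b=2  (b history now [(1, 30), (3, 20), (9, 28), (11, 13), (14, 22), (18, 2)])
v19: WRITE a=23  (a history now [(2, 15), (4, 12), (5, 19), (6, 22), (7, 4), (8, 21), (10, 21), (12, 2), (13, 27), (15, 17), (16, 0), (17, 26), (19, 23)])
READ a @v8: history=[(2, 15), (4, 12), (5, 19), (6, 22), (7, 4), (8, 21), (10, 21), (12, 2), (13, 27), (15, 17), (16, 0), (17, 26), (19, 23)] -> pick v8 -> 21
v20: WRITE a=20  (a history now [(2, 15), (4, 12), (5, 19), (6, 22), (7, 4), (8, 21), (10, 21), (12, 2), (13, 27), (15, 17), (16, 0), (17, 26), (19, 23), (20, 20)])
v21: WRITE b=32  (b history now [(1, 30), (3, 20), (9, 28), (11, 13), (14, 22), (18, 2), (21, 32)])
v22: WRITE b=14  (b history now [(1, 30), (3, 20), (9, 28), (11, 13), (14, 22), (18, 2), (21, 32), (22, 14)])
v23: WRITE b=25  (b history now [(1, 30), (3, 20), (9, 28), (11, 13), (14, 22), (18, 2), (21, 32), (22, 14), (23, 25)])
v24: WRITE b=19  (b history now [(1, 30), (3, 20), (9, 28), (11, 13), (14, 22), (18, 2), (21, 32), (22, 14), (23, 25), (24, 19)])
v25: WRITE b=18  (b history now [(1, 30), (3, 20), (9, 28), (11, 13), (14, 22), (18, 2), (21, 32), (22, 14), (23, 25), (24, 19), (25, 18)])
v26: WRITE b=27  (b history now [(1, 30), (3, 20), (9, 28), (11, 13), (14, 22), (18, 2), (21, 32), (22, 14), (23, 25), (24, 19), (25, 18), (26, 27)])
v27: WRITE a=20  (a history now [(2, 15), (4, 12), (5, 19), (6, 22), (7, 4), (8, 21), (10, 21), (12, 2), (13, 27), (15, 17), (16, 0), (17, 26), (19, 23), (20, 20), (27, 20)])
v28: WRITE b=23  (b history now [(1, 30), (3, 20), (9, 28), (11, 13), (14, 22), (18, 2), (21, 32), (22, 14), (23, 25), (24, 19), (25, 18), (26, 27), (28, 23)])
Read results in order: ['15', '20', '20', '21']
NONE count = 0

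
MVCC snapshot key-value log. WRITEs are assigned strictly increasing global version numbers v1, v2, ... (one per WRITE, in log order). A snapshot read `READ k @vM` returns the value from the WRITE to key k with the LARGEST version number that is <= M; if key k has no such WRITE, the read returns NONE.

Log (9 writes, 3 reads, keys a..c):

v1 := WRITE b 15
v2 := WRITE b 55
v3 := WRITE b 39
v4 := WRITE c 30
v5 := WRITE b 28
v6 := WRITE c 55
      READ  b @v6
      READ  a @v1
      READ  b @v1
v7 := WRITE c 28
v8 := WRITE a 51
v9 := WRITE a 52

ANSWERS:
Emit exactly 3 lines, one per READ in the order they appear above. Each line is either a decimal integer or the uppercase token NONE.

Answer: 28
NONE
15

Derivation:
v1: WRITE b=15  (b history now [(1, 15)])
v2: WRITE b=55  (b history now [(1, 15), (2, 55)])
v3: WRITE b=39  (b history now [(1, 15), (2, 55), (3, 39)])
v4: WRITE c=30  (c history now [(4, 30)])
v5: WRITE b=28  (b history now [(1, 15), (2, 55), (3, 39), (5, 28)])
v6: WRITE c=55  (c history now [(4, 30), (6, 55)])
READ b @v6: history=[(1, 15), (2, 55), (3, 39), (5, 28)] -> pick v5 -> 28
READ a @v1: history=[] -> no version <= 1 -> NONE
READ b @v1: history=[(1, 15), (2, 55), (3, 39), (5, 28)] -> pick v1 -> 15
v7: WRITE c=28  (c history now [(4, 30), (6, 55), (7, 28)])
v8: WRITE a=51  (a history now [(8, 51)])
v9: WRITE a=52  (a history now [(8, 51), (9, 52)])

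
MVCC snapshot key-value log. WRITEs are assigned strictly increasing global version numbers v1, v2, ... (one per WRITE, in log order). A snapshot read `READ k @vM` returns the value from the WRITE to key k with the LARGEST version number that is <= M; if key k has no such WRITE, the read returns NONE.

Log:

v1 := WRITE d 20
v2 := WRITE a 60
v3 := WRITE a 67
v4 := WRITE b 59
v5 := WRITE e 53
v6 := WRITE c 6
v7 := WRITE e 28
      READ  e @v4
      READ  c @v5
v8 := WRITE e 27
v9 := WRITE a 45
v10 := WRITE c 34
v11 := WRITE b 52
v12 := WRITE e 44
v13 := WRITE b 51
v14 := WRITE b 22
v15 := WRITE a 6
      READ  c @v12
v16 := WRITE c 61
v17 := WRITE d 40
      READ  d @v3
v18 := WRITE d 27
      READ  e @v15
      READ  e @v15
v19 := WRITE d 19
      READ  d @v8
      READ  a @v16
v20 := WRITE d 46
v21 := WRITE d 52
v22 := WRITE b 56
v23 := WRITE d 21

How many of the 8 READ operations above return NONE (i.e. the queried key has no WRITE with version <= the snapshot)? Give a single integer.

Answer: 2

Derivation:
v1: WRITE d=20  (d history now [(1, 20)])
v2: WRITE a=60  (a history now [(2, 60)])
v3: WRITE a=67  (a history now [(2, 60), (3, 67)])
v4: WRITE b=59  (b history now [(4, 59)])
v5: WRITE e=53  (e history now [(5, 53)])
v6: WRITE c=6  (c history now [(6, 6)])
v7: WRITE e=28  (e history now [(5, 53), (7, 28)])
READ e @v4: history=[(5, 53), (7, 28)] -> no version <= 4 -> NONE
READ c @v5: history=[(6, 6)] -> no version <= 5 -> NONE
v8: WRITE e=27  (e history now [(5, 53), (7, 28), (8, 27)])
v9: WRITE a=45  (a history now [(2, 60), (3, 67), (9, 45)])
v10: WRITE c=34  (c history now [(6, 6), (10, 34)])
v11: WRITE b=52  (b history now [(4, 59), (11, 52)])
v12: WRITE e=44  (e history now [(5, 53), (7, 28), (8, 27), (12, 44)])
v13: WRITE b=51  (b history now [(4, 59), (11, 52), (13, 51)])
v14: WRITE b=22  (b history now [(4, 59), (11, 52), (13, 51), (14, 22)])
v15: WRITE a=6  (a history now [(2, 60), (3, 67), (9, 45), (15, 6)])
READ c @v12: history=[(6, 6), (10, 34)] -> pick v10 -> 34
v16: WRITE c=61  (c history now [(6, 6), (10, 34), (16, 61)])
v17: WRITE d=40  (d history now [(1, 20), (17, 40)])
READ d @v3: history=[(1, 20), (17, 40)] -> pick v1 -> 20
v18: WRITE d=27  (d history now [(1, 20), (17, 40), (18, 27)])
READ e @v15: history=[(5, 53), (7, 28), (8, 27), (12, 44)] -> pick v12 -> 44
READ e @v15: history=[(5, 53), (7, 28), (8, 27), (12, 44)] -> pick v12 -> 44
v19: WRITE d=19  (d history now [(1, 20), (17, 40), (18, 27), (19, 19)])
READ d @v8: history=[(1, 20), (17, 40), (18, 27), (19, 19)] -> pick v1 -> 20
READ a @v16: history=[(2, 60), (3, 67), (9, 45), (15, 6)] -> pick v15 -> 6
v20: WRITE d=46  (d history now [(1, 20), (17, 40), (18, 27), (19, 19), (20, 46)])
v21: WRITE d=52  (d history now [(1, 20), (17, 40), (18, 27), (19, 19), (20, 46), (21, 52)])
v22: WRITE b=56  (b history now [(4, 59), (11, 52), (13, 51), (14, 22), (22, 56)])
v23: WRITE d=21  (d history now [(1, 20), (17, 40), (18, 27), (19, 19), (20, 46), (21, 52), (23, 21)])
Read results in order: ['NONE', 'NONE', '34', '20', '44', '44', '20', '6']
NONE count = 2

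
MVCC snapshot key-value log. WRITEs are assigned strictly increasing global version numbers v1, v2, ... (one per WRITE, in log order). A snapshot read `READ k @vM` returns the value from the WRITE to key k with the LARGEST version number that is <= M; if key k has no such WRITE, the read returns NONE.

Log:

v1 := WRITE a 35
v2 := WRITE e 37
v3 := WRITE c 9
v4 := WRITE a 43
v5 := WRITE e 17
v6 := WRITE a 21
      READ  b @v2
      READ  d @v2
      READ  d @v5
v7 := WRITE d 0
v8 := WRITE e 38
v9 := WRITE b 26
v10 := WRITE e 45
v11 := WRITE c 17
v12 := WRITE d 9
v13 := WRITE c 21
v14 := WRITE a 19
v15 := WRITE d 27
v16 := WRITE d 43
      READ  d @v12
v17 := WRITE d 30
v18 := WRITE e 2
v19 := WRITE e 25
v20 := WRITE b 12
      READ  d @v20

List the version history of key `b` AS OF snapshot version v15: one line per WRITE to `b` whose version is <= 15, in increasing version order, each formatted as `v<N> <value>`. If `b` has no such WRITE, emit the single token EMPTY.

Answer: v9 26

Derivation:
Scan writes for key=b with version <= 15:
  v1 WRITE a 35 -> skip
  v2 WRITE e 37 -> skip
  v3 WRITE c 9 -> skip
  v4 WRITE a 43 -> skip
  v5 WRITE e 17 -> skip
  v6 WRITE a 21 -> skip
  v7 WRITE d 0 -> skip
  v8 WRITE e 38 -> skip
  v9 WRITE b 26 -> keep
  v10 WRITE e 45 -> skip
  v11 WRITE c 17 -> skip
  v12 WRITE d 9 -> skip
  v13 WRITE c 21 -> skip
  v14 WRITE a 19 -> skip
  v15 WRITE d 27 -> skip
  v16 WRITE d 43 -> skip
  v17 WRITE d 30 -> skip
  v18 WRITE e 2 -> skip
  v19 WRITE e 25 -> skip
  v20 WRITE b 12 -> drop (> snap)
Collected: [(9, 26)]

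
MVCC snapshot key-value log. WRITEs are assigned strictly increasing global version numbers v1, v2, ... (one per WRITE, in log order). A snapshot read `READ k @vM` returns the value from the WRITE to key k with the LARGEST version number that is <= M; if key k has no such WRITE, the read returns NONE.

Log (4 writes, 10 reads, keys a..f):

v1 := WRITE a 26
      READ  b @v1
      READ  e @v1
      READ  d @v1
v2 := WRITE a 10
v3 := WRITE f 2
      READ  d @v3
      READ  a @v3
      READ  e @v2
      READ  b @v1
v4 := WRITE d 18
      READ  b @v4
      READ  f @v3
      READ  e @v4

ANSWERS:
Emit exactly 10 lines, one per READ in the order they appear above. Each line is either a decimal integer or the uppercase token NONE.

v1: WRITE a=26  (a history now [(1, 26)])
READ b @v1: history=[] -> no version <= 1 -> NONE
READ e @v1: history=[] -> no version <= 1 -> NONE
READ d @v1: history=[] -> no version <= 1 -> NONE
v2: WRITE a=10  (a history now [(1, 26), (2, 10)])
v3: WRITE f=2  (f history now [(3, 2)])
READ d @v3: history=[] -> no version <= 3 -> NONE
READ a @v3: history=[(1, 26), (2, 10)] -> pick v2 -> 10
READ e @v2: history=[] -> no version <= 2 -> NONE
READ b @v1: history=[] -> no version <= 1 -> NONE
v4: WRITE d=18  (d history now [(4, 18)])
READ b @v4: history=[] -> no version <= 4 -> NONE
READ f @v3: history=[(3, 2)] -> pick v3 -> 2
READ e @v4: history=[] -> no version <= 4 -> NONE

Answer: NONE
NONE
NONE
NONE
10
NONE
NONE
NONE
2
NONE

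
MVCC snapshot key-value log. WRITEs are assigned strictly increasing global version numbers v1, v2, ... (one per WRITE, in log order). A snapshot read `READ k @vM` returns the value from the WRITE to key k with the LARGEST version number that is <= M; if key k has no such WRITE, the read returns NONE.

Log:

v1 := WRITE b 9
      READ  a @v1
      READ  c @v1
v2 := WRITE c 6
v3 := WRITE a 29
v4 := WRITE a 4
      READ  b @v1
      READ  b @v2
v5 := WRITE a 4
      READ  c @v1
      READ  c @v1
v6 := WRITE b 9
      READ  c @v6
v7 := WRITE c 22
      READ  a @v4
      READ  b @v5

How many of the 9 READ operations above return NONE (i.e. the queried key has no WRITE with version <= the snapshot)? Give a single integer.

v1: WRITE b=9  (b history now [(1, 9)])
READ a @v1: history=[] -> no version <= 1 -> NONE
READ c @v1: history=[] -> no version <= 1 -> NONE
v2: WRITE c=6  (c history now [(2, 6)])
v3: WRITE a=29  (a history now [(3, 29)])
v4: WRITE a=4  (a history now [(3, 29), (4, 4)])
READ b @v1: history=[(1, 9)] -> pick v1 -> 9
READ b @v2: history=[(1, 9)] -> pick v1 -> 9
v5: WRITE a=4  (a history now [(3, 29), (4, 4), (5, 4)])
READ c @v1: history=[(2, 6)] -> no version <= 1 -> NONE
READ c @v1: history=[(2, 6)] -> no version <= 1 -> NONE
v6: WRITE b=9  (b history now [(1, 9), (6, 9)])
READ c @v6: history=[(2, 6)] -> pick v2 -> 6
v7: WRITE c=22  (c history now [(2, 6), (7, 22)])
READ a @v4: history=[(3, 29), (4, 4), (5, 4)] -> pick v4 -> 4
READ b @v5: history=[(1, 9), (6, 9)] -> pick v1 -> 9
Read results in order: ['NONE', 'NONE', '9', '9', 'NONE', 'NONE', '6', '4', '9']
NONE count = 4

Answer: 4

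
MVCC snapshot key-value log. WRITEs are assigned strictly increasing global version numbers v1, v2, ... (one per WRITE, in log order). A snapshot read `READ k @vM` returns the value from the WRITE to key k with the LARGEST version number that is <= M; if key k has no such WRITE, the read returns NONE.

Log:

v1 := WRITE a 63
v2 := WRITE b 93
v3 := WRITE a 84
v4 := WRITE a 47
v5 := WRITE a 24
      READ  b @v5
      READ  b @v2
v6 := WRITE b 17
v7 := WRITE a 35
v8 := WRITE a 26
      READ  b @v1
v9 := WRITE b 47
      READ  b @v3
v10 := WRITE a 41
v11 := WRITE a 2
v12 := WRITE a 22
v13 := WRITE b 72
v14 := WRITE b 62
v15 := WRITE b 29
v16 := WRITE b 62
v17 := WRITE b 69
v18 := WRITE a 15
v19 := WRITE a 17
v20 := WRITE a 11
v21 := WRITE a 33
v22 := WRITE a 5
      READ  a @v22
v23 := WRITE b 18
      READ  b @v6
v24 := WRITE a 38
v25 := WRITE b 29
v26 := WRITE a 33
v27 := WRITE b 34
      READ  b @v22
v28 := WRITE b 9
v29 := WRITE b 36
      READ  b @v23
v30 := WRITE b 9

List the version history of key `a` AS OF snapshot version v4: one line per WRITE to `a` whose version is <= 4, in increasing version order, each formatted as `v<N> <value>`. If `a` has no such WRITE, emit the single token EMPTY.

Scan writes for key=a with version <= 4:
  v1 WRITE a 63 -> keep
  v2 WRITE b 93 -> skip
  v3 WRITE a 84 -> keep
  v4 WRITE a 47 -> keep
  v5 WRITE a 24 -> drop (> snap)
  v6 WRITE b 17 -> skip
  v7 WRITE a 35 -> drop (> snap)
  v8 WRITE a 26 -> drop (> snap)
  v9 WRITE b 47 -> skip
  v10 WRITE a 41 -> drop (> snap)
  v11 WRITE a 2 -> drop (> snap)
  v12 WRITE a 22 -> drop (> snap)
  v13 WRITE b 72 -> skip
  v14 WRITE b 62 -> skip
  v15 WRITE b 29 -> skip
  v16 WRITE b 62 -> skip
  v17 WRITE b 69 -> skip
  v18 WRITE a 15 -> drop (> snap)
  v19 WRITE a 17 -> drop (> snap)
  v20 WRITE a 11 -> drop (> snap)
  v21 WRITE a 33 -> drop (> snap)
  v22 WRITE a 5 -> drop (> snap)
  v23 WRITE b 18 -> skip
  v24 WRITE a 38 -> drop (> snap)
  v25 WRITE b 29 -> skip
  v26 WRITE a 33 -> drop (> snap)
  v27 WRITE b 34 -> skip
  v28 WRITE b 9 -> skip
  v29 WRITE b 36 -> skip
  v30 WRITE b 9 -> skip
Collected: [(1, 63), (3, 84), (4, 47)]

Answer: v1 63
v3 84
v4 47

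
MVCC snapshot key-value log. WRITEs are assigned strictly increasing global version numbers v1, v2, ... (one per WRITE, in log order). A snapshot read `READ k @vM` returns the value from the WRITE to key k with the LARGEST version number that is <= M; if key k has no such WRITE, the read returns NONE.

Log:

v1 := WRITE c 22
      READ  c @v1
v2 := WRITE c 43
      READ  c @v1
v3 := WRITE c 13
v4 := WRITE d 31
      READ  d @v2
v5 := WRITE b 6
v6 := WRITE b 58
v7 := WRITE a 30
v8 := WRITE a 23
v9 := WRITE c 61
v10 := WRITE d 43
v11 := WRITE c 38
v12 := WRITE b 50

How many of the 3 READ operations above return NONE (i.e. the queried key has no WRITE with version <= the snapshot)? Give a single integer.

Answer: 1

Derivation:
v1: WRITE c=22  (c history now [(1, 22)])
READ c @v1: history=[(1, 22)] -> pick v1 -> 22
v2: WRITE c=43  (c history now [(1, 22), (2, 43)])
READ c @v1: history=[(1, 22), (2, 43)] -> pick v1 -> 22
v3: WRITE c=13  (c history now [(1, 22), (2, 43), (3, 13)])
v4: WRITE d=31  (d history now [(4, 31)])
READ d @v2: history=[(4, 31)] -> no version <= 2 -> NONE
v5: WRITE b=6  (b history now [(5, 6)])
v6: WRITE b=58  (b history now [(5, 6), (6, 58)])
v7: WRITE a=30  (a history now [(7, 30)])
v8: WRITE a=23  (a history now [(7, 30), (8, 23)])
v9: WRITE c=61  (c history now [(1, 22), (2, 43), (3, 13), (9, 61)])
v10: WRITE d=43  (d history now [(4, 31), (10, 43)])
v11: WRITE c=38  (c history now [(1, 22), (2, 43), (3, 13), (9, 61), (11, 38)])
v12: WRITE b=50  (b history now [(5, 6), (6, 58), (12, 50)])
Read results in order: ['22', '22', 'NONE']
NONE count = 1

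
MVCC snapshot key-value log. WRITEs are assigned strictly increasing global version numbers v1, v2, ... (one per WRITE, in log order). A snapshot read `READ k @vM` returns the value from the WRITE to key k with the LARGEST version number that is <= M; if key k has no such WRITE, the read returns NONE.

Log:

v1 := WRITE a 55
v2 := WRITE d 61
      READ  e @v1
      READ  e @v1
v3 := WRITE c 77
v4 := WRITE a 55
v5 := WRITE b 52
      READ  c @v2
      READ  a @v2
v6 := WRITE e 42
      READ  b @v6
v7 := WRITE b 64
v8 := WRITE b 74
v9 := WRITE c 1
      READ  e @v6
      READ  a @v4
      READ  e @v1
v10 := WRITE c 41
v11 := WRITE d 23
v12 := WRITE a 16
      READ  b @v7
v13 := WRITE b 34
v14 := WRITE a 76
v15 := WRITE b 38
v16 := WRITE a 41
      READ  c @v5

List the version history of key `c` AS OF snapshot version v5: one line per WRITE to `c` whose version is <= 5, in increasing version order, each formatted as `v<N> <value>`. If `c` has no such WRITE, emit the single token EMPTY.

Answer: v3 77

Derivation:
Scan writes for key=c with version <= 5:
  v1 WRITE a 55 -> skip
  v2 WRITE d 61 -> skip
  v3 WRITE c 77 -> keep
  v4 WRITE a 55 -> skip
  v5 WRITE b 52 -> skip
  v6 WRITE e 42 -> skip
  v7 WRITE b 64 -> skip
  v8 WRITE b 74 -> skip
  v9 WRITE c 1 -> drop (> snap)
  v10 WRITE c 41 -> drop (> snap)
  v11 WRITE d 23 -> skip
  v12 WRITE a 16 -> skip
  v13 WRITE b 34 -> skip
  v14 WRITE a 76 -> skip
  v15 WRITE b 38 -> skip
  v16 WRITE a 41 -> skip
Collected: [(3, 77)]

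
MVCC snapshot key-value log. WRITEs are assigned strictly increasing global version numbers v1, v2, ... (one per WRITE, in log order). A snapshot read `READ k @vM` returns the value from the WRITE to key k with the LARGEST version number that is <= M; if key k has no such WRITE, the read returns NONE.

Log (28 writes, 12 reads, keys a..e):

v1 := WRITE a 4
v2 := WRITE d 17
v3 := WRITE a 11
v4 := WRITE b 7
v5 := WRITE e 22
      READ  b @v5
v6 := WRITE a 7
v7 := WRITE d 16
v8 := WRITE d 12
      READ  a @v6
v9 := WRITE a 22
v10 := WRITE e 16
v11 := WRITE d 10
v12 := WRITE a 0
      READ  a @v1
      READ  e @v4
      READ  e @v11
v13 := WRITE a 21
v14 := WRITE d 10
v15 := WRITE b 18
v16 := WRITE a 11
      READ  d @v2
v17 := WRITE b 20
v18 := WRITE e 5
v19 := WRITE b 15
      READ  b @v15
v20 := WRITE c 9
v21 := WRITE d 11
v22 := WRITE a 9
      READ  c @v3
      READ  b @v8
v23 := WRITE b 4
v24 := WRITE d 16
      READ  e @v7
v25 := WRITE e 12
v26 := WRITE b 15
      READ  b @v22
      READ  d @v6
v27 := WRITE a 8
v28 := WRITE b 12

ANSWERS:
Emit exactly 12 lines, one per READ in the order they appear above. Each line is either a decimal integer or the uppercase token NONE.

v1: WRITE a=4  (a history now [(1, 4)])
v2: WRITE d=17  (d history now [(2, 17)])
v3: WRITE a=11  (a history now [(1, 4), (3, 11)])
v4: WRITE b=7  (b history now [(4, 7)])
v5: WRITE e=22  (e history now [(5, 22)])
READ b @v5: history=[(4, 7)] -> pick v4 -> 7
v6: WRITE a=7  (a history now [(1, 4), (3, 11), (6, 7)])
v7: WRITE d=16  (d history now [(2, 17), (7, 16)])
v8: WRITE d=12  (d history now [(2, 17), (7, 16), (8, 12)])
READ a @v6: history=[(1, 4), (3, 11), (6, 7)] -> pick v6 -> 7
v9: WRITE a=22  (a history now [(1, 4), (3, 11), (6, 7), (9, 22)])
v10: WRITE e=16  (e history now [(5, 22), (10, 16)])
v11: WRITE d=10  (d history now [(2, 17), (7, 16), (8, 12), (11, 10)])
v12: WRITE a=0  (a history now [(1, 4), (3, 11), (6, 7), (9, 22), (12, 0)])
READ a @v1: history=[(1, 4), (3, 11), (6, 7), (9, 22), (12, 0)] -> pick v1 -> 4
READ e @v4: history=[(5, 22), (10, 16)] -> no version <= 4 -> NONE
READ e @v11: history=[(5, 22), (10, 16)] -> pick v10 -> 16
v13: WRITE a=21  (a history now [(1, 4), (3, 11), (6, 7), (9, 22), (12, 0), (13, 21)])
v14: WRITE d=10  (d history now [(2, 17), (7, 16), (8, 12), (11, 10), (14, 10)])
v15: WRITE b=18  (b history now [(4, 7), (15, 18)])
v16: WRITE a=11  (a history now [(1, 4), (3, 11), (6, 7), (9, 22), (12, 0), (13, 21), (16, 11)])
READ d @v2: history=[(2, 17), (7, 16), (8, 12), (11, 10), (14, 10)] -> pick v2 -> 17
v17: WRITE b=20  (b history now [(4, 7), (15, 18), (17, 20)])
v18: WRITE e=5  (e history now [(5, 22), (10, 16), (18, 5)])
v19: WRITE b=15  (b history now [(4, 7), (15, 18), (17, 20), (19, 15)])
READ b @v15: history=[(4, 7), (15, 18), (17, 20), (19, 15)] -> pick v15 -> 18
v20: WRITE c=9  (c history now [(20, 9)])
v21: WRITE d=11  (d history now [(2, 17), (7, 16), (8, 12), (11, 10), (14, 10), (21, 11)])
v22: WRITE a=9  (a history now [(1, 4), (3, 11), (6, 7), (9, 22), (12, 0), (13, 21), (16, 11), (22, 9)])
READ c @v3: history=[(20, 9)] -> no version <= 3 -> NONE
READ b @v8: history=[(4, 7), (15, 18), (17, 20), (19, 15)] -> pick v4 -> 7
v23: WRITE b=4  (b history now [(4, 7), (15, 18), (17, 20), (19, 15), (23, 4)])
v24: WRITE d=16  (d history now [(2, 17), (7, 16), (8, 12), (11, 10), (14, 10), (21, 11), (24, 16)])
READ e @v7: history=[(5, 22), (10, 16), (18, 5)] -> pick v5 -> 22
v25: WRITE e=12  (e history now [(5, 22), (10, 16), (18, 5), (25, 12)])
v26: WRITE b=15  (b history now [(4, 7), (15, 18), (17, 20), (19, 15), (23, 4), (26, 15)])
READ b @v22: history=[(4, 7), (15, 18), (17, 20), (19, 15), (23, 4), (26, 15)] -> pick v19 -> 15
READ d @v6: history=[(2, 17), (7, 16), (8, 12), (11, 10), (14, 10), (21, 11), (24, 16)] -> pick v2 -> 17
v27: WRITE a=8  (a history now [(1, 4), (3, 11), (6, 7), (9, 22), (12, 0), (13, 21), (16, 11), (22, 9), (27, 8)])
v28: WRITE b=12  (b history now [(4, 7), (15, 18), (17, 20), (19, 15), (23, 4), (26, 15), (28, 12)])

Answer: 7
7
4
NONE
16
17
18
NONE
7
22
15
17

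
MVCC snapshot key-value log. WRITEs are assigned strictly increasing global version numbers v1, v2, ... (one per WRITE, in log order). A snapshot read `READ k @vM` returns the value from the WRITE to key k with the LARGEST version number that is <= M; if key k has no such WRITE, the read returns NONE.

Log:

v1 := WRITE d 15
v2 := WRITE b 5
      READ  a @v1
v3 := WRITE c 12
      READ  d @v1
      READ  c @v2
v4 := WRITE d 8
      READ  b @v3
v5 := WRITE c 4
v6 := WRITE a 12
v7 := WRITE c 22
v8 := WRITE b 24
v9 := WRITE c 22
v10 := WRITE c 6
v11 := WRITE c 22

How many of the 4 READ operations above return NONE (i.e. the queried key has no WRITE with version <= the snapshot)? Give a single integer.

v1: WRITE d=15  (d history now [(1, 15)])
v2: WRITE b=5  (b history now [(2, 5)])
READ a @v1: history=[] -> no version <= 1 -> NONE
v3: WRITE c=12  (c history now [(3, 12)])
READ d @v1: history=[(1, 15)] -> pick v1 -> 15
READ c @v2: history=[(3, 12)] -> no version <= 2 -> NONE
v4: WRITE d=8  (d history now [(1, 15), (4, 8)])
READ b @v3: history=[(2, 5)] -> pick v2 -> 5
v5: WRITE c=4  (c history now [(3, 12), (5, 4)])
v6: WRITE a=12  (a history now [(6, 12)])
v7: WRITE c=22  (c history now [(3, 12), (5, 4), (7, 22)])
v8: WRITE b=24  (b history now [(2, 5), (8, 24)])
v9: WRITE c=22  (c history now [(3, 12), (5, 4), (7, 22), (9, 22)])
v10: WRITE c=6  (c history now [(3, 12), (5, 4), (7, 22), (9, 22), (10, 6)])
v11: WRITE c=22  (c history now [(3, 12), (5, 4), (7, 22), (9, 22), (10, 6), (11, 22)])
Read results in order: ['NONE', '15', 'NONE', '5']
NONE count = 2

Answer: 2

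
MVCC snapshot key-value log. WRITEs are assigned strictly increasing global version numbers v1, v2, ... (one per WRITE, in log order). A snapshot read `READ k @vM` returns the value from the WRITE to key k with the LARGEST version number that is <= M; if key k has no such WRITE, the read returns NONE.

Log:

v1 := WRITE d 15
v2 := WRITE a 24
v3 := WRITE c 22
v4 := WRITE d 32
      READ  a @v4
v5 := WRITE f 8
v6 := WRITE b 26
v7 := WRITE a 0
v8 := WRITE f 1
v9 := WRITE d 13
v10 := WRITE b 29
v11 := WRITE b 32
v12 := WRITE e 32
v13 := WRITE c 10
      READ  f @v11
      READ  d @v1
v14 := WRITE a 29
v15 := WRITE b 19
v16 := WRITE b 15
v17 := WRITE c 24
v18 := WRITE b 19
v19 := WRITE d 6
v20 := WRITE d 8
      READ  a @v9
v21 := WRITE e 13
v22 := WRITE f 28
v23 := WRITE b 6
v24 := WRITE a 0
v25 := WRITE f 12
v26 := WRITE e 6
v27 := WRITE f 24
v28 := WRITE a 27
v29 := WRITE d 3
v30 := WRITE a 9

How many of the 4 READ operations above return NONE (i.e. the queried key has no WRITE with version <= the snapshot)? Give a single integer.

v1: WRITE d=15  (d history now [(1, 15)])
v2: WRITE a=24  (a history now [(2, 24)])
v3: WRITE c=22  (c history now [(3, 22)])
v4: WRITE d=32  (d history now [(1, 15), (4, 32)])
READ a @v4: history=[(2, 24)] -> pick v2 -> 24
v5: WRITE f=8  (f history now [(5, 8)])
v6: WRITE b=26  (b history now [(6, 26)])
v7: WRITE a=0  (a history now [(2, 24), (7, 0)])
v8: WRITE f=1  (f history now [(5, 8), (8, 1)])
v9: WRITE d=13  (d history now [(1, 15), (4, 32), (9, 13)])
v10: WRITE b=29  (b history now [(6, 26), (10, 29)])
v11: WRITE b=32  (b history now [(6, 26), (10, 29), (11, 32)])
v12: WRITE e=32  (e history now [(12, 32)])
v13: WRITE c=10  (c history now [(3, 22), (13, 10)])
READ f @v11: history=[(5, 8), (8, 1)] -> pick v8 -> 1
READ d @v1: history=[(1, 15), (4, 32), (9, 13)] -> pick v1 -> 15
v14: WRITE a=29  (a history now [(2, 24), (7, 0), (14, 29)])
v15: WRITE b=19  (b history now [(6, 26), (10, 29), (11, 32), (15, 19)])
v16: WRITE b=15  (b history now [(6, 26), (10, 29), (11, 32), (15, 19), (16, 15)])
v17: WRITE c=24  (c history now [(3, 22), (13, 10), (17, 24)])
v18: WRITE b=19  (b history now [(6, 26), (10, 29), (11, 32), (15, 19), (16, 15), (18, 19)])
v19: WRITE d=6  (d history now [(1, 15), (4, 32), (9, 13), (19, 6)])
v20: WRITE d=8  (d history now [(1, 15), (4, 32), (9, 13), (19, 6), (20, 8)])
READ a @v9: history=[(2, 24), (7, 0), (14, 29)] -> pick v7 -> 0
v21: WRITE e=13  (e history now [(12, 32), (21, 13)])
v22: WRITE f=28  (f history now [(5, 8), (8, 1), (22, 28)])
v23: WRITE b=6  (b history now [(6, 26), (10, 29), (11, 32), (15, 19), (16, 15), (18, 19), (23, 6)])
v24: WRITE a=0  (a history now [(2, 24), (7, 0), (14, 29), (24, 0)])
v25: WRITE f=12  (f history now [(5, 8), (8, 1), (22, 28), (25, 12)])
v26: WRITE e=6  (e history now [(12, 32), (21, 13), (26, 6)])
v27: WRITE f=24  (f history now [(5, 8), (8, 1), (22, 28), (25, 12), (27, 24)])
v28: WRITE a=27  (a history now [(2, 24), (7, 0), (14, 29), (24, 0), (28, 27)])
v29: WRITE d=3  (d history now [(1, 15), (4, 32), (9, 13), (19, 6), (20, 8), (29, 3)])
v30: WRITE a=9  (a history now [(2, 24), (7, 0), (14, 29), (24, 0), (28, 27), (30, 9)])
Read results in order: ['24', '1', '15', '0']
NONE count = 0

Answer: 0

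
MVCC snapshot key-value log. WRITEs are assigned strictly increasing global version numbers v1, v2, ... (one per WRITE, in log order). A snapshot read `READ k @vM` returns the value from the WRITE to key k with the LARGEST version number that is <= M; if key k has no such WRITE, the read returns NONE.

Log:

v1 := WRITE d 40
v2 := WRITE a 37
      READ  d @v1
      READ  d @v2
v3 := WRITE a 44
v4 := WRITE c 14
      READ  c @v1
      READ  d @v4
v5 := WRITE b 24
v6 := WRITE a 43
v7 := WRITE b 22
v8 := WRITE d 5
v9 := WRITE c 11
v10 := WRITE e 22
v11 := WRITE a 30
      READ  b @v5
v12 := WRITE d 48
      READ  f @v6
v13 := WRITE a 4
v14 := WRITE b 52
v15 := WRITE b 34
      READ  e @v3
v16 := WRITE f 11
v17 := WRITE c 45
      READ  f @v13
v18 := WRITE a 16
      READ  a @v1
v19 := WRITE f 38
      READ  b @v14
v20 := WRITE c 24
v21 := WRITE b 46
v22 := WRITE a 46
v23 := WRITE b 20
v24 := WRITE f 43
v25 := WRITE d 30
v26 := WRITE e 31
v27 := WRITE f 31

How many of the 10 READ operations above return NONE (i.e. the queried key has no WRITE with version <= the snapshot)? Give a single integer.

v1: WRITE d=40  (d history now [(1, 40)])
v2: WRITE a=37  (a history now [(2, 37)])
READ d @v1: history=[(1, 40)] -> pick v1 -> 40
READ d @v2: history=[(1, 40)] -> pick v1 -> 40
v3: WRITE a=44  (a history now [(2, 37), (3, 44)])
v4: WRITE c=14  (c history now [(4, 14)])
READ c @v1: history=[(4, 14)] -> no version <= 1 -> NONE
READ d @v4: history=[(1, 40)] -> pick v1 -> 40
v5: WRITE b=24  (b history now [(5, 24)])
v6: WRITE a=43  (a history now [(2, 37), (3, 44), (6, 43)])
v7: WRITE b=22  (b history now [(5, 24), (7, 22)])
v8: WRITE d=5  (d history now [(1, 40), (8, 5)])
v9: WRITE c=11  (c history now [(4, 14), (9, 11)])
v10: WRITE e=22  (e history now [(10, 22)])
v11: WRITE a=30  (a history now [(2, 37), (3, 44), (6, 43), (11, 30)])
READ b @v5: history=[(5, 24), (7, 22)] -> pick v5 -> 24
v12: WRITE d=48  (d history now [(1, 40), (8, 5), (12, 48)])
READ f @v6: history=[] -> no version <= 6 -> NONE
v13: WRITE a=4  (a history now [(2, 37), (3, 44), (6, 43), (11, 30), (13, 4)])
v14: WRITE b=52  (b history now [(5, 24), (7, 22), (14, 52)])
v15: WRITE b=34  (b history now [(5, 24), (7, 22), (14, 52), (15, 34)])
READ e @v3: history=[(10, 22)] -> no version <= 3 -> NONE
v16: WRITE f=11  (f history now [(16, 11)])
v17: WRITE c=45  (c history now [(4, 14), (9, 11), (17, 45)])
READ f @v13: history=[(16, 11)] -> no version <= 13 -> NONE
v18: WRITE a=16  (a history now [(2, 37), (3, 44), (6, 43), (11, 30), (13, 4), (18, 16)])
READ a @v1: history=[(2, 37), (3, 44), (6, 43), (11, 30), (13, 4), (18, 16)] -> no version <= 1 -> NONE
v19: WRITE f=38  (f history now [(16, 11), (19, 38)])
READ b @v14: history=[(5, 24), (7, 22), (14, 52), (15, 34)] -> pick v14 -> 52
v20: WRITE c=24  (c history now [(4, 14), (9, 11), (17, 45), (20, 24)])
v21: WRITE b=46  (b history now [(5, 24), (7, 22), (14, 52), (15, 34), (21, 46)])
v22: WRITE a=46  (a history now [(2, 37), (3, 44), (6, 43), (11, 30), (13, 4), (18, 16), (22, 46)])
v23: WRITE b=20  (b history now [(5, 24), (7, 22), (14, 52), (15, 34), (21, 46), (23, 20)])
v24: WRITE f=43  (f history now [(16, 11), (19, 38), (24, 43)])
v25: WRITE d=30  (d history now [(1, 40), (8, 5), (12, 48), (25, 30)])
v26: WRITE e=31  (e history now [(10, 22), (26, 31)])
v27: WRITE f=31  (f history now [(16, 11), (19, 38), (24, 43), (27, 31)])
Read results in order: ['40', '40', 'NONE', '40', '24', 'NONE', 'NONE', 'NONE', 'NONE', '52']
NONE count = 5

Answer: 5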